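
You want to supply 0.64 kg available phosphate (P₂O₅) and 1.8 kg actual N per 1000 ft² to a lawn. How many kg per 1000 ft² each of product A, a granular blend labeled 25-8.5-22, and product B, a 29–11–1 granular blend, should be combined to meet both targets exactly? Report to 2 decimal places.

Per-1000 ft² balance (a = product A, b = product B):
P₂O₅: 0.085·a + 0.11·b = 0.64
N: 0.25·a + 0.29·b = 1.8
From row1: a = (0.64 − 0.11·b) / 0.085.
Into row2: 0.25·(0.64 − 0.11·b)/0.085 + 0.29·b = 1.8 → b = 2.45614, a = 4.35088.

4.35 kg product A, 2.46 kg product B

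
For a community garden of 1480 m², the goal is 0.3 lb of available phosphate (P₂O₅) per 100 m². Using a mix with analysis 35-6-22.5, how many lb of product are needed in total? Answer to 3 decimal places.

Product per 100 m² = 0.3 / 6% = 5 lb.
Total product = 5 × 1480 / 100 = 74 lb.

74.000 lb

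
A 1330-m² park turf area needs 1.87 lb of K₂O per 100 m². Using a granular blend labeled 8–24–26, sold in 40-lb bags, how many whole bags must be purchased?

3 bags

Product per 100 m² = 1.87 / 26% = 7.19231 lb.
Total product = 7.19231 × 1330 / 100 = 95.6577 lb.
Bags = ⌈95.6577 / 40⌉ = 3.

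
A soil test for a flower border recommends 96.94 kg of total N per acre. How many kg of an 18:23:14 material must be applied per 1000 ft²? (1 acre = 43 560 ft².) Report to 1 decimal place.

Product per acre = 96.94 / 18% = 538.556 kg.
Convert to per 1000 ft²: 538.556 × 0.0229568 = 12.3635 kg.

12.4 kg of product per thousand sq ft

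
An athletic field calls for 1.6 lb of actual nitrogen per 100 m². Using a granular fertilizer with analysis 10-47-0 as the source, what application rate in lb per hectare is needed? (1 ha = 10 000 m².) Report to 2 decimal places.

1600.00 lb of product per hectare

Product per 100 m² = 1.6 / 10% = 16 lb.
Convert to per hectare: 16 × 100 = 1600 lb.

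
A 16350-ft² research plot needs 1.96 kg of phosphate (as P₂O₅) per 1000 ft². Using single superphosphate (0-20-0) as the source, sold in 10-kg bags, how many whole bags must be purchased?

17 bags

Product per 1000 ft² = 1.96 / 20% = 9.8 kg.
Total product = 9.8 × 16350 / 1000 = 160.23 kg.
Bags = ⌈160.23 / 10⌉ = 17.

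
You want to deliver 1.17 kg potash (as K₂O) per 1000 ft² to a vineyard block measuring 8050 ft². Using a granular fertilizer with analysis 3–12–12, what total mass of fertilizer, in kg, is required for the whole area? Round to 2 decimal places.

78.49 kg

Product per 1000 ft² = 1.17 / 12% = 9.75 kg.
Total product = 9.75 × 8050 / 1000 = 78.4875 kg.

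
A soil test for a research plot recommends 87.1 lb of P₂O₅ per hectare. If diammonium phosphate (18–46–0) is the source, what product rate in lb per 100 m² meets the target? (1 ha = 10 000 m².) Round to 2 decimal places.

1.89 lb of product per hundred sq m

Product per hectare = 87.1 / 46% = 189.348 lb.
Convert to per 100 m²: 189.348 × 0.01 = 1.89348 lb.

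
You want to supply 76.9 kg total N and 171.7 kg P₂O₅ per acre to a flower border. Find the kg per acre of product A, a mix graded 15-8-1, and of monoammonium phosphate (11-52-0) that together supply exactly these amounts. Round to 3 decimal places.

304.928 kg product A, 283.280 kg monoammonium phosphate

With a, b = kg per acre of product A and monoammonium phosphate:
N: 0.15·a + 0.11·b = 76.9
P₂O₅: 0.08·a + 0.52·b = 171.7
Eliminate a: (row1) − 0.15/0.08·(row2) → -0.865·b = -245.037, so b = 283.2803.
Back-substitute: a = (76.9 − 0.11·283.2803) / 0.15 = 304.9277.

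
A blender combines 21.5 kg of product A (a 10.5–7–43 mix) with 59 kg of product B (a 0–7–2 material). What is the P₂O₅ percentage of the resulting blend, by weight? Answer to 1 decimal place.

7.0% P₂O₅

Total mass = 21.5 + 59 = 80.5 kg.
P₂O₅ mass = 7%×21.5 + 7%×59 = 5.635 kg.
% P₂O₅ = 5.635 / 80.5 = 7%.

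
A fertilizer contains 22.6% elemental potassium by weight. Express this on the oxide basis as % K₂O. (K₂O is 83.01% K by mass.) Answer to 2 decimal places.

%K₂O = 22.6 / 0.8301 = 27.2256%.

27.23% K₂O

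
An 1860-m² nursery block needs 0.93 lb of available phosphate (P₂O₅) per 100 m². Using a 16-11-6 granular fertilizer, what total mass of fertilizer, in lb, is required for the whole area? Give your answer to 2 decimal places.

157.25 lb

Product per 100 m² = 0.93 / 11% = 8.45455 lb.
Total product = 8.45455 × 1860 / 100 = 157.2545 lb.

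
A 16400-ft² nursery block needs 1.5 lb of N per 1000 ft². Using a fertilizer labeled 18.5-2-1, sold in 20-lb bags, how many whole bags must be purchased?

7 bags

Product per 1000 ft² = 1.5 / 18.5% = 8.10811 lb.
Total product = 8.10811 × 16400 / 1000 = 132.973 lb.
Bags = ⌈132.973 / 20⌉ = 7.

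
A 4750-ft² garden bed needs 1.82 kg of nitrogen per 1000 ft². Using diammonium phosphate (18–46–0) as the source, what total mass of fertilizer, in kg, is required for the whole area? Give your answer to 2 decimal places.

48.03 kg

Product per 1000 ft² = 1.82 / 18% = 10.1111 kg.
Total product = 10.1111 × 4750 / 1000 = 48.0278 kg.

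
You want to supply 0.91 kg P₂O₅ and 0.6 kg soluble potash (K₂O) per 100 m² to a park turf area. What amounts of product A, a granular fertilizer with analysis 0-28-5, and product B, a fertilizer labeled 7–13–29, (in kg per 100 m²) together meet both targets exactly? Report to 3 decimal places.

2.489 kg product A, 1.640 kg product B

Let a = kg of product A, b = kg of product B (per 100 m²).
P₂O₅: 0.28·a + 0.13·b = 0.91
K₂O: 0.05·a + 0.29·b = 0.6
Solving simultaneously: a = 2.48862, b = 1.63989.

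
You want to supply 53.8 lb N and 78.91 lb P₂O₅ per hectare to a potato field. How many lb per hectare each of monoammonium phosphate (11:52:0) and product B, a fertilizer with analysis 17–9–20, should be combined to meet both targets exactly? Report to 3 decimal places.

With a, b = lb per hectare of monoammonium phosphate and product B:
N: 0.11·a + 0.17·b = 53.8
P₂O₅: 0.52·a + 0.09·b = 78.91
Eliminate a: (row1) − 0.11/0.52·(row2) → 0.150962·b = 37.1075, so b = 245.8076.
Back-substitute: a = (53.8 − 0.17·245.8076) / 0.11 = 109.2064.

109.206 lb monoammonium phosphate, 245.808 lb product B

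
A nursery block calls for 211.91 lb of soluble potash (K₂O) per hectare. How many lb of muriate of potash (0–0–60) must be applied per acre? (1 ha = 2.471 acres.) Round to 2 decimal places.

Product per hectare = 211.91 / 60% = 353.183 lb.
Convert to per acre: 353.183 × 0.404694 = 142.931 lb.

142.93 lb of product per acre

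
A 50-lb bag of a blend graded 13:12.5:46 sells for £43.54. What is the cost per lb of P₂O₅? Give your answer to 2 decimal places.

P₂O₅ in bag = 50 × 12.5% = 6.25 lb.
Cost per lb P₂O₅ = £43.54 / 6.25 = £6.9664.

£6.97 per lb P₂O₅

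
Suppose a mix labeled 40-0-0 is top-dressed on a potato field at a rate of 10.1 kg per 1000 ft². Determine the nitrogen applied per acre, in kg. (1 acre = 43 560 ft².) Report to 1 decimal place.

176.0 kg N per acre

nitrogen per 1000 ft² = 10.1 × 40% = 4.04 kg.
Convert to per acre: 4.04 × 43.56 = 175.982 kg.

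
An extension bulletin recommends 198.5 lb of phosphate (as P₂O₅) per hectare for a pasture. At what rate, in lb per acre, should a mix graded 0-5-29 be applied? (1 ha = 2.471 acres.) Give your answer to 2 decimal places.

1606.64 lb of product per acre

Product per hectare = 198.5 / 5% = 3970 lb.
Convert to per acre: 3970 × 0.404694 = 1606.637 lb.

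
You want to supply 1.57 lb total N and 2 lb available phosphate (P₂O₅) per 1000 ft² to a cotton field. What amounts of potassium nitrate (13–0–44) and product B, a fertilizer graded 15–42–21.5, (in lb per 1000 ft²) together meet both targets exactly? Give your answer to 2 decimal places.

With a, b = lb per 1000 ft² of potassium nitrate and product B:
N: 0.13·a + 0.15·b = 1.57
P₂O₅: 0·a + 0.42·b = 2
Solving simultaneously: a = 6.58242, b = 4.7619.

6.58 lb potassium nitrate, 4.76 lb product B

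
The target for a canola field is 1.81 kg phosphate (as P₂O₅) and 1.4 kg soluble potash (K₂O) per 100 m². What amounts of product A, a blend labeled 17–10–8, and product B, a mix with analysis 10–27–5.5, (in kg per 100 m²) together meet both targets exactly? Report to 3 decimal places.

17.295 kg product A, 0.298 kg product B

Per-100 m² balance (a = product A, b = product B):
P₂O₅: 0.1·a + 0.27·b = 1.81
K₂O: 0.08·a + 0.055·b = 1.4
Eliminate a: (row1) − 0.1/0.08·(row2) → 0.20125·b = 0.06, so b = 0.298137.
Back-substitute: a = (1.81 − 0.27·0.298137) / 0.1 = 17.29503.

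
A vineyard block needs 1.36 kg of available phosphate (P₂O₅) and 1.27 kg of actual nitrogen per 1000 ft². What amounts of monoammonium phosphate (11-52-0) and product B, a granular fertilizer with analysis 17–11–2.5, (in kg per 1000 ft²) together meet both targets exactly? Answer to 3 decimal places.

Let a = kg of monoammonium phosphate, b = kg of product B (per 1000 ft²).
P₂O₅: 0.52·a + 0.11·b = 1.36
N: 0.11·a + 0.17·b = 1.27
Solving simultaneously: a = 1.19921, b = 6.69463.

1.199 kg monoammonium phosphate, 6.695 kg product B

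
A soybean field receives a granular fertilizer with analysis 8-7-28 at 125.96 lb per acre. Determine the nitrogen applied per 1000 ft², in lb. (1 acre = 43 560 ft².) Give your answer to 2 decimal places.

nitrogen per acre = 125.96 × 8% = 10.0768 lb.
Convert to per 1000 ft²: 10.0768 × 0.0229568 = 0.231331 lb.

0.23 lb N per thousand sq ft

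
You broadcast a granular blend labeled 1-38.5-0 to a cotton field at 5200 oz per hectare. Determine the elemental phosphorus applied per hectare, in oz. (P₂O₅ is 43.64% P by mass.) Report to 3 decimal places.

873.673 oz P per hectare

P₂O₅ per hectare = 5200 × 38.5% = 2002 oz.
Elemental P = 2002 × 0.4364 = 873.6728 oz per hectare.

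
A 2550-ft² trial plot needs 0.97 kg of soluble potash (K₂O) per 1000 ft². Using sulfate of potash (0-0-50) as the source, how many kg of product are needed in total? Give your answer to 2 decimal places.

4.95 kg

Product per 1000 ft² = 0.97 / 50% = 1.94 kg.
Total product = 1.94 × 2550 / 1000 = 4.947 kg.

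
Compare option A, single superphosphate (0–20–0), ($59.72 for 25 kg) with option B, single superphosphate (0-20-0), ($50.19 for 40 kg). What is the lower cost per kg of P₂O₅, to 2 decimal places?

$6.27 per kg P₂O₅ (option B)

option A: P₂O₅ per bag = 25 × 20% = 5 kg; cost = 59.72 / 5 = $11.9440/kg P₂O₅.
option B: P₂O₅ per bag = 40 × 20% = 8 kg; cost = 50.19 / 8 = $6.2737/kg P₂O₅.
option B is cheaper.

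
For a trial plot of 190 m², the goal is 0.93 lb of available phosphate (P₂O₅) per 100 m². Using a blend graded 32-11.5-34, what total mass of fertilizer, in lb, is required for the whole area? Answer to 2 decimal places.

Product per 100 m² = 0.93 / 11.5% = 8.08696 lb.
Total product = 8.08696 × 190 / 100 = 15.3652 lb.

15.37 lb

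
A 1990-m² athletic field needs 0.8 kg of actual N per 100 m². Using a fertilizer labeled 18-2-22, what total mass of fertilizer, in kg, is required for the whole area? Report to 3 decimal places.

Product per 100 m² = 0.8 / 18% = 4.44444 kg.
Total product = 4.44444 × 1990 / 100 = 88.4444 kg.

88.444 kg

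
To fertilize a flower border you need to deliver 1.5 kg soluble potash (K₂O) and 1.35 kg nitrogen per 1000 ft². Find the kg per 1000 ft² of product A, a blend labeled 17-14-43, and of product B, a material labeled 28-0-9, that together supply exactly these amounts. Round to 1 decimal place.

2.8 kg product A, 3.1 kg product B

Let a = kg of product A, b = kg of product B (per 1000 ft²).
K₂O: 0.43·a + 0.09·b = 1.5
N: 0.17·a + 0.28·b = 1.35
Eliminate b: (row1) − 0.09/0.28·(row2) → 0.375357·a = 1.06607, so a = 2.84015.
Then b = (1.35 − 0.17·2.84015) / 0.28 = 3.09705.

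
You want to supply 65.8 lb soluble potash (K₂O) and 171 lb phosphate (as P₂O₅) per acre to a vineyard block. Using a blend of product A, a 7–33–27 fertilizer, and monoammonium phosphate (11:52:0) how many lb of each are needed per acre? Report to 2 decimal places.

243.70 lb product A, 174.19 lb monoammonium phosphate

Per-acre balance (a = product A, b = monoammonium phosphate):
K₂O: 0.27·a + 0·b = 65.8
P₂O₅: 0.33·a + 0.52·b = 171
From row1: a = (65.8 − 0·b) / 0.27.
Into row2: 0.33·(65.8 − 0·b)/0.27 + 0.52·b = 171 → b = 174.188, a = 243.704.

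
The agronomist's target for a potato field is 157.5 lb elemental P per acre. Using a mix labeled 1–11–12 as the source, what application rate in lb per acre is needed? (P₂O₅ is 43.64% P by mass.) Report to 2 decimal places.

3280.98 lb of product per acre

As P₂O₅: 157.5 / 0.4364 = 360.907 lb per acre.
Product per acre = 360.907 / 11% = 3280.977 lb.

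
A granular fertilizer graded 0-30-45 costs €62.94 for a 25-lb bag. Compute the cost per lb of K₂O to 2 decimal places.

K₂O in bag = 25 × 45% = 11.25 lb.
Cost per lb K₂O = €62.94 / 11.25 = €5.5947.

€5.59 per lb K₂O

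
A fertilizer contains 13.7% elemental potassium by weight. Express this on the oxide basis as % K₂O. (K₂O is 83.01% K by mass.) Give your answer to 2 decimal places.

16.50% K₂O

%K₂O = 13.7 / 0.8301 = 16.504%.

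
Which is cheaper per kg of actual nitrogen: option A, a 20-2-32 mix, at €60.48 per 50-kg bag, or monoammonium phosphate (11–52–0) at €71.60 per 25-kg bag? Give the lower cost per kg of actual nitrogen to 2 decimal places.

option A: N per bag = 50 × 20% = 10 kg; cost = 60.48 / 10 = €6.0480/kg N.
monoammonium phosphate: N per bag = 25 × 11% = 2.75 kg; cost = 71.60 / 2.75 = €26.0364/kg N.
option A is cheaper.

€6.05 per kg N (option A)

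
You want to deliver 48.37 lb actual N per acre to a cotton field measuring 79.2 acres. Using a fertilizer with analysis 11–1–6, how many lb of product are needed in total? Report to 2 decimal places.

Product per acre = 48.37 / 11% = 439.727 lb.
Total product = 439.727 × 79.2 = 34826.4 lb.

34826.40 lb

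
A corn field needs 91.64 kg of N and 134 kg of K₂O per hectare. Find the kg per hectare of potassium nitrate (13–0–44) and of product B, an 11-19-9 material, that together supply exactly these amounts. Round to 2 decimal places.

With a, b = kg per hectare of potassium nitrate and product B:
N: 0.13·a + 0.11·b = 91.64
K₂O: 0.44·a + 0.09·b = 134
Eliminate b: (row1) − 0.11/0.09·(row2) → -0.407778·a = -72.1378, so a = 176.9046.
Then b = (134 − 0.44·176.9046) / 0.09 = 624.022.

176.90 kg potassium nitrate, 624.02 kg product B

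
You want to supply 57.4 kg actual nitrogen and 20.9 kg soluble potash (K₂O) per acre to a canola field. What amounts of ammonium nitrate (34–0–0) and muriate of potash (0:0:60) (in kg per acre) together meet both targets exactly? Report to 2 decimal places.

168.82 kg ammonium nitrate, 34.83 kg muriate of potash

With a, b = kg per acre of ammonium nitrate and muriate of potash:
N: 0.34·a + 0·b = 57.4
K₂O: 0·a + 0.6·b = 20.9
Solving simultaneously: a = 168.824, b = 34.8333.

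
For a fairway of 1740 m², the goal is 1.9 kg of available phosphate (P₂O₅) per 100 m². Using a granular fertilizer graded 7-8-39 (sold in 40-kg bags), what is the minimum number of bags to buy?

Product per 100 m² = 1.9 / 8% = 23.75 kg.
Total product = 23.75 × 1740 / 100 = 413.25 kg.
Bags = ⌈413.25 / 40⌉ = 11.

11 bags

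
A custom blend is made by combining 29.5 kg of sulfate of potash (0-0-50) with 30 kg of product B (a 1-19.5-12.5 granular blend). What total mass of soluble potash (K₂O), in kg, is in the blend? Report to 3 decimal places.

18.500 kg K₂O

K₂O mass = 50%×29.5 + 12.5%×30 = 18.5 kg.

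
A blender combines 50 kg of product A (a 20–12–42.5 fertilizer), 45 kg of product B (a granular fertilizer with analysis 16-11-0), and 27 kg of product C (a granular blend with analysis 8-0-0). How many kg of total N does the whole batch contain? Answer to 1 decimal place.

N mass = 20%×50 + 16%×45 + 8%×27 = 19.36 kg.

19.4 kg N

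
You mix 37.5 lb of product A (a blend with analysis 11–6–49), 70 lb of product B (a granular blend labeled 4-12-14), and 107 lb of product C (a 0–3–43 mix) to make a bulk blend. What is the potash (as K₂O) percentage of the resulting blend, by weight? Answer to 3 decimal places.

Total mass = 37.5 + 70 + 107 = 214.5 lb.
K₂O mass = 49%×37.5 + 14%×70 + 43%×107 = 74.185 lb.
% K₂O = 74.185 / 214.5 = 34.5851%.

34.585% K₂O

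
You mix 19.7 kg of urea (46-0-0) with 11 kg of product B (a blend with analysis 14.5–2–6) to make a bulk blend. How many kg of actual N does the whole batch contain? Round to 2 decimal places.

10.66 kg N

N mass = 46%×19.7 + 14.5%×11 = 10.657 kg.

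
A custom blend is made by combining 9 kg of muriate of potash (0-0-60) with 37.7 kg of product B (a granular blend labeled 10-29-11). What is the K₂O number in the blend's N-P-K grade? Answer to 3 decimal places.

20.443% K₂O

Total mass = 9 + 37.7 = 46.7 kg.
K₂O mass = 60%×9 + 11%×37.7 = 9.547 kg.
% K₂O = 9.547 / 46.7 = 20.4433%.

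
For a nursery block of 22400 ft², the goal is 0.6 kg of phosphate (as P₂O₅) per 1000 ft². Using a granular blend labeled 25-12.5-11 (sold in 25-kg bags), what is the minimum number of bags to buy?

Product per 1000 ft² = 0.6 / 12.5% = 4.8 kg.
Total product = 4.8 × 22400 / 1000 = 107.52 kg.
Bags = ⌈107.52 / 25⌉ = 5.

5 bags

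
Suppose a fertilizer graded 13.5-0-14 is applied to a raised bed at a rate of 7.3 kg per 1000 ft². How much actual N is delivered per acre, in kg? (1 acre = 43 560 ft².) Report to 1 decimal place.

42.9 kg N per acre

nitrogen per 1000 ft² = 7.3 × 13.5% = 0.9855 kg.
Convert to per acre: 0.9855 × 43.56 = 42.9284 kg.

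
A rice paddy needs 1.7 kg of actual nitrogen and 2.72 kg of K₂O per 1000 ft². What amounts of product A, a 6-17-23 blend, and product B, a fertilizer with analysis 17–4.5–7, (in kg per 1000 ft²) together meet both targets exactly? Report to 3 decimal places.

Let a = kg of product A, b = kg of product B (per 1000 ft²).
N: 0.06·a + 0.17·b = 1.7
K₂O: 0.23·a + 0.07·b = 2.72
From row1: a = (1.7 − 0.17·b) / 0.06.
Into row2: 0.23·(1.7 − 0.17·b)/0.06 + 0.07·b = 2.72 → b = 6.52722, a = 9.83954.

9.840 kg product A, 6.527 kg product B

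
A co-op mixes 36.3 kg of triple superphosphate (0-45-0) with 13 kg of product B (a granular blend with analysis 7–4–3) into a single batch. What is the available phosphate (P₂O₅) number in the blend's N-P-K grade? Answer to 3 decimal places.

Total mass = 36.3 + 13 = 49.3 kg.
P₂O₅ mass = 45%×36.3 + 4%×13 = 16.855 kg.
% P₂O₅ = 16.855 / 49.3 = 34.1886%.

34.189% P₂O₅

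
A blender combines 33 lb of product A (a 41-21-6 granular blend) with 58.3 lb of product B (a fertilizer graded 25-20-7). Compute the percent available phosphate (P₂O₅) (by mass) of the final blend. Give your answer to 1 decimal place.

Total mass = 33 + 58.3 = 91.3 lb.
P₂O₅ mass = 21%×33 + 20%×58.3 = 18.59 lb.
% P₂O₅ = 18.59 / 91.3 = 20.3614%.

20.4% P₂O₅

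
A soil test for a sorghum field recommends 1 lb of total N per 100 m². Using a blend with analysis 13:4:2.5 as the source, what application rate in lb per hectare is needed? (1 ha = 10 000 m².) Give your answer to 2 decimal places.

769.23 lb of product per hectare

Product per 100 m² = 1 / 13% = 7.69231 lb.
Convert to per hectare: 7.69231 × 100 = 769.231 lb.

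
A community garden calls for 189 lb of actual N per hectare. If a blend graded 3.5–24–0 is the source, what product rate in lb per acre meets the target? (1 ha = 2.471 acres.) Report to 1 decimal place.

2185.4 lb of product per acre

Product per hectare = 189 / 3.5% = 5400 lb.
Convert to per acre: 5400 × 0.404694 = 2185.35 lb.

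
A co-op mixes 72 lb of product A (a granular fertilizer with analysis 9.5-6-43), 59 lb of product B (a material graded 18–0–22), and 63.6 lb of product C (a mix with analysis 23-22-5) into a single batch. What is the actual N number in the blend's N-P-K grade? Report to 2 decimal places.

16.49% N

Total mass = 72 + 59 + 63.6 = 194.6 lb.
N mass = 9.5%×72 + 18%×59 + 23%×63.6 = 32.088 lb.
% N = 32.088 / 194.6 = 16.4892%.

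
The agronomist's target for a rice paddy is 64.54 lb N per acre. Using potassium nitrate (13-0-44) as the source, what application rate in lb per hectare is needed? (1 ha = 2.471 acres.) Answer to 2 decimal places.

1226.76 lb of product per hectare

Product per acre = 64.54 / 13% = 496.462 lb.
Convert to per hectare: 496.462 × 2.471 = 1226.756 lb.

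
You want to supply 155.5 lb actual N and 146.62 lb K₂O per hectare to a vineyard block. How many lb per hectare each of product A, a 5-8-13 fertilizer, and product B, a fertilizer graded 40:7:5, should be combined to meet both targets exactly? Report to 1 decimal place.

Per-hectare balance (a = product A, b = product B):
N: 0.05·a + 0.4·b = 155.5
K₂O: 0.13·a + 0.05·b = 146.62
Eliminate a: (row1) − 0.05/0.13·(row2) → 0.380769·b = 99.1077, so b = 260.283.
Back-substitute: a = (155.5 − 0.4·260.283) / 0.05 = 1027.74.

1027.7 lb product A, 260.3 lb product B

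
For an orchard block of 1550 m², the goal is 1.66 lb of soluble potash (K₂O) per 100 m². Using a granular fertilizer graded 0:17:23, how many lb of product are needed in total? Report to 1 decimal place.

111.9 lb

Product per 100 m² = 1.66 / 23% = 7.21739 lb.
Total product = 7.21739 × 1550 / 100 = 111.87 lb.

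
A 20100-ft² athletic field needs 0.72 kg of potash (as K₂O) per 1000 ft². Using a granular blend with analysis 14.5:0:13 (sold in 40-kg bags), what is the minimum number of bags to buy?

Product per 1000 ft² = 0.72 / 13% = 5.53846 kg.
Total product = 5.53846 × 20100 / 1000 = 111.323 kg.
Bags = ⌈111.323 / 40⌉ = 3.

3 bags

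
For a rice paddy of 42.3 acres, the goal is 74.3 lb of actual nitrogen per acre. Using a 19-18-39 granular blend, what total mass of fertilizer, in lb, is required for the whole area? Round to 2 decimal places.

16541.53 lb

Product per acre = 74.3 / 19% = 391.053 lb.
Total product = 391.053 × 42.3 = 16541.526 lb.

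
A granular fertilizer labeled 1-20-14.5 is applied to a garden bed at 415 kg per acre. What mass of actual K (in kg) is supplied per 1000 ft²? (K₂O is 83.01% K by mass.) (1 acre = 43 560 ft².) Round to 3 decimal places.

K₂O per acre = 415 × 14.5% = 60.175 kg.
Elemental K = 60.175 × 0.8301 = 49.9513 kg per acre.
Convert to per 1000 ft²: 49.9513 × 0.0229568 = 1.14672 kg.

1.147 kg K per thousand sq ft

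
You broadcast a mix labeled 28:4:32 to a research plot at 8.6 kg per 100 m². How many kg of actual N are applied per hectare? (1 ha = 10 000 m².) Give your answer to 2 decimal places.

nitrogen per 100 m² = 8.6 × 28% = 2.408 kg.
Convert to per hectare: 2.408 × 100 = 240.8 kg.

240.80 kg N per hectare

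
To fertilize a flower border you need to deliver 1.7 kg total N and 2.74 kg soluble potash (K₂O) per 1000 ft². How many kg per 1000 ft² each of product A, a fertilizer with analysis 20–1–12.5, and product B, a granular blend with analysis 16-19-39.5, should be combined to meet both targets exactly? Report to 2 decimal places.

3.95 kg product A, 5.69 kg product B

Let a = kg of product A, b = kg of product B (per 1000 ft²).
N: 0.2·a + 0.16·b = 1.7
K₂O: 0.125·a + 0.395·b = 2.74
Solving simultaneously: a = 3.95085, b = 5.68644.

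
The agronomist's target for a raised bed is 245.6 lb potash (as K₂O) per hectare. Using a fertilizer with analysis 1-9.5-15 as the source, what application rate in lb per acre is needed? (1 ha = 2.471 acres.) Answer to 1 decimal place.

Product per hectare = 245.6 / 15% = 1637.33 lb.
Convert to per acre: 1637.33 × 0.404694 = 662.62 lb.

662.6 lb of product per acre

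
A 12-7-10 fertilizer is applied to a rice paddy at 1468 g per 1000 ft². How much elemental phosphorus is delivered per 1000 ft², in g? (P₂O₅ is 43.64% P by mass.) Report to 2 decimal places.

44.84 g P per thousand sq ft

P₂O₅ per 1000 ft² = 1468 × 7% = 102.76 g.
Elemental P = 102.76 × 0.4364 = 44.8445 g per 1000 ft².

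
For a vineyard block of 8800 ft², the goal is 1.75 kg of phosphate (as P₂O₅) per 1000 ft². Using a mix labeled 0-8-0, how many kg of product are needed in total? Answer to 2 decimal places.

192.50 kg

Product per 1000 ft² = 1.75 / 8% = 21.875 kg.
Total product = 21.875 × 8800 / 1000 = 192.5 kg.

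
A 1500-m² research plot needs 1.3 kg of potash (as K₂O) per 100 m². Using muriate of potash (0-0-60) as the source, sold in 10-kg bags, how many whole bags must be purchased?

Product per 100 m² = 1.3 / 60% = 2.16667 kg.
Total product = 2.16667 × 1500 / 100 = 32.5 kg.
Bags = ⌈32.5 / 10⌉ = 4.

4 bags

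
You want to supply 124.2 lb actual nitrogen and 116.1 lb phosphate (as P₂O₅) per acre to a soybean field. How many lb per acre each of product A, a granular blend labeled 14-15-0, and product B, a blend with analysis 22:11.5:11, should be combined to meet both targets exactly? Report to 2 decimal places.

With a, b = lb per acre of product A and product B:
N: 0.14·a + 0.22·b = 124.2
P₂O₅: 0.15·a + 0.115·b = 116.1
From row1: a = (124.2 − 0.22·b) / 0.14.
Into row2: 0.15·(124.2 − 0.22·b)/0.14 + 0.115·b = 116.1 → b = 140.592, a = 666.213.

666.21 lb product A, 140.59 lb product B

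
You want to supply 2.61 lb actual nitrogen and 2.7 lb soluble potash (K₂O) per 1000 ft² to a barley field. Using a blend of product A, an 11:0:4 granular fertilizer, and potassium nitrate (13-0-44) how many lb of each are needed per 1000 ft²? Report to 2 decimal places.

18.46 lb product A, 4.46 lb potassium nitrate

With a, b = lb per 1000 ft² of product A and potassium nitrate:
N: 0.11·a + 0.13·b = 2.61
K₂O: 0.04·a + 0.44·b = 2.7
Eliminate a: (row1) − 0.11/0.04·(row2) → -1.08·b = -4.815, so b = 4.45833.
Back-substitute: a = (2.61 − 0.13·4.45833) / 0.11 = 18.4583.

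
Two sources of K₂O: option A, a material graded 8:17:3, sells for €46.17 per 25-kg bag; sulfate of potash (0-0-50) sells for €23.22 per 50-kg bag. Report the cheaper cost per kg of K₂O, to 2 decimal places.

option A: K₂O per bag = 25 × 3% = 0.75 kg; cost = 46.17 / 0.75 = €61.5600/kg K₂O.
sulfate of potash: K₂O per bag = 50 × 50% = 25 kg; cost = 23.22 / 25 = €0.9288/kg K₂O.
sulfate of potash is cheaper.

€0.93 per kg K₂O (sulfate of potash)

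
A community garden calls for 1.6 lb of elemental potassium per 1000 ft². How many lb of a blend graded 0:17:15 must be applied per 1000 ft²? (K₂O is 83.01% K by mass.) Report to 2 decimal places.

12.85 lb of product per thousand sq ft

As K₂O: 1.6 / 0.8301 = 1.92748 lb per 1000 ft².
Product per 1000 ft² = 1.92748 / 15% = 12.8499 lb.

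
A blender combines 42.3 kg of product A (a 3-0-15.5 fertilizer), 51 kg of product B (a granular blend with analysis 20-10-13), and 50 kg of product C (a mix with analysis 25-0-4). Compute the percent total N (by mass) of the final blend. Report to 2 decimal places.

Total mass = 42.3 + 51 + 50 = 143.3 kg.
N mass = 3%×42.3 + 20%×51 + 25%×50 = 23.969 kg.
% N = 23.969 / 143.3 = 16.7264%.

16.73% N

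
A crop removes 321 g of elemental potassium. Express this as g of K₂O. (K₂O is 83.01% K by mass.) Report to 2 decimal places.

386.70 g K₂O

K₂O = 321 / 0.8301 = 386.7004 g.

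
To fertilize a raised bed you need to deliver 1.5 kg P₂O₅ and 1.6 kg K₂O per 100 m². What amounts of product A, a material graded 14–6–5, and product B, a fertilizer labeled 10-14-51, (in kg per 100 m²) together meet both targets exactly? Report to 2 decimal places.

22.92 kg product A, 0.89 kg product B

Let a = kg of product A, b = kg of product B (per 100 m²).
P₂O₅: 0.06·a + 0.14·b = 1.5
K₂O: 0.05·a + 0.51·b = 1.6
Eliminate a: (row1) − 0.06/0.05·(row2) → -0.472·b = -0.42, so b = 0.889831.
Back-substitute: a = (1.5 − 0.14·0.889831) / 0.06 = 22.9237.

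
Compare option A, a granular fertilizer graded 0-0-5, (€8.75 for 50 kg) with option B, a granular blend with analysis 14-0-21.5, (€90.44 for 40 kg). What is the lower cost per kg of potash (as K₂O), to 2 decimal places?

€3.50 per kg K₂O (option A)

option A: K₂O per bag = 50 × 5% = 2.5 kg; cost = 8.75 / 2.5 = €3.5000/kg K₂O.
option B: K₂O per bag = 40 × 21.5% = 8.6 kg; cost = 90.44 / 8.6 = €10.5163/kg K₂O.
option A is cheaper.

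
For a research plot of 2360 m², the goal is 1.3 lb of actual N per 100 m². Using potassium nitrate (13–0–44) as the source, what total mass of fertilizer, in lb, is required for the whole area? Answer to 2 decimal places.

Product per 100 m² = 1.3 / 13% = 10 lb.
Total product = 10 × 2360 / 100 = 236 lb.

236.00 lb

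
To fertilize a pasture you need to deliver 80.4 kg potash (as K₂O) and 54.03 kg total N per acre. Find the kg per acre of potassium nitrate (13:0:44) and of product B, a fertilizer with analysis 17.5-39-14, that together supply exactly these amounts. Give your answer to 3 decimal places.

110.643 kg potassium nitrate, 226.551 kg product B

With a, b = kg per acre of potassium nitrate and product B:
K₂O: 0.44·a + 0.14·b = 80.4
N: 0.13·a + 0.175·b = 54.03
From row1: a = (80.4 − 0.14·b) / 0.44.
Into row2: 0.13·(80.4 − 0.14·b)/0.44 + 0.175·b = 54.03 → b = 226.55102, a = 110.6429.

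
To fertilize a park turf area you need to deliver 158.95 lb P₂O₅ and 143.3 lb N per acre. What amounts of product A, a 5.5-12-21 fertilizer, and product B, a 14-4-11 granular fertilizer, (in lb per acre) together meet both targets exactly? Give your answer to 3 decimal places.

Per-acre balance (a = product A, b = product B):
P₂O₅: 0.12·a + 0.04·b = 158.95
N: 0.055·a + 0.14·b = 143.3
From row1: a = (158.95 − 0.04·b) / 0.12.
Into row2: 0.055·(158.95 − 0.04·b)/0.12 + 0.14·b = 143.3 → b = 579.02397, a = 1131.5753.

1131.575 lb product A, 579.024 lb product B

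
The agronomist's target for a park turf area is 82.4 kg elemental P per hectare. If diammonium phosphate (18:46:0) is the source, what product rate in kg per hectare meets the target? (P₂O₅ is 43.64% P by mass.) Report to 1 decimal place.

As P₂O₅: 82.4 / 0.4364 = 188.818 kg per hectare.
Product per hectare = 188.818 / 46% = 410.473 kg.

410.5 kg of product per hectare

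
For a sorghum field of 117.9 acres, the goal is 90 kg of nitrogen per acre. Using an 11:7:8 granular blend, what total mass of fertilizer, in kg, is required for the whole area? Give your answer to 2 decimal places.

Product per acre = 90 / 11% = 818.182 kg.
Total product = 818.182 × 117.9 = 96463.636 kg.

96463.64 kg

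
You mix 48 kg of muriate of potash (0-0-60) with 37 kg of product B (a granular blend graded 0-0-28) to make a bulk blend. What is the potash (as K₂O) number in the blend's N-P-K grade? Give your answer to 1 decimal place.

Total mass = 48 + 37 = 85 kg.
K₂O mass = 60%×48 + 28%×37 = 39.16 kg.
% K₂O = 39.16 / 85 = 46.0706%.

46.1% K₂O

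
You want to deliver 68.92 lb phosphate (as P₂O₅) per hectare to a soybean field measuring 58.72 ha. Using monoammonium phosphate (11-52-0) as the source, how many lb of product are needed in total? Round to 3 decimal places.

Product per hectare = 68.92 / 52% = 132.538 lb.
Total product = 132.538 × 58.72 = 7782.65846 lb.

7782.658 lb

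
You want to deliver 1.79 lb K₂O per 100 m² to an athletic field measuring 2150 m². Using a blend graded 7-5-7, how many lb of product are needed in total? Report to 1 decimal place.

Product per 100 m² = 1.79 / 7% = 25.5714 lb.
Total product = 25.5714 × 2150 / 100 = 549.786 lb.

549.8 lb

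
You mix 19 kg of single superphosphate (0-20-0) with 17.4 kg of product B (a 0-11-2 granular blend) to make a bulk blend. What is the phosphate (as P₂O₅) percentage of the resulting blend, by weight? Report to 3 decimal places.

15.698% P₂O₅

Total mass = 19 + 17.4 = 36.4 kg.
P₂O₅ mass = 20%×19 + 11%×17.4 = 5.714 kg.
% P₂O₅ = 5.714 / 36.4 = 15.6978%.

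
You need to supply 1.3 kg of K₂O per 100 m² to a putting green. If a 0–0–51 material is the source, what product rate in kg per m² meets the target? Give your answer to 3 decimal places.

Product per 100 m² = 1.3 / 51% = 2.54902 kg.
Convert to per m²: 2.54902 × 0.01 = 0.0254902 kg.

0.025 kg of product per sq m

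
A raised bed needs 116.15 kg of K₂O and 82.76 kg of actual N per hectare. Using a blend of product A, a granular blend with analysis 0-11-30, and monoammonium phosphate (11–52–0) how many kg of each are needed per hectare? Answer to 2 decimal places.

387.17 kg product A, 752.36 kg monoammonium phosphate

Per-hectare balance (a = product A, b = monoammonium phosphate):
K₂O: 0.3·a + 0·b = 116.15
N: 0·a + 0.11·b = 82.76
Solving simultaneously: a = 387.167, b = 752.364.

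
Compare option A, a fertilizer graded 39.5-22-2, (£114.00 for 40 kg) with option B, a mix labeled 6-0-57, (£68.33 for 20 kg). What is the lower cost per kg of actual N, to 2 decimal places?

£7.22 per kg N (option A)

option A: N per bag = 40 × 39.5% = 15.8 kg; cost = 114.00 / 15.8 = £7.2152/kg N.
option B: N per bag = 20 × 6% = 1.2 kg; cost = 68.33 / 1.2 = £56.9417/kg N.
option A is cheaper.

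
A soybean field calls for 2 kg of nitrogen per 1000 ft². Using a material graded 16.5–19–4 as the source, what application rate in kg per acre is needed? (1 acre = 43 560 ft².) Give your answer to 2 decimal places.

Product per 1000 ft² = 2 / 16.5% = 12.1212 kg.
Convert to per acre: 12.1212 × 43.56 = 528 kg.

528.00 kg of product per acre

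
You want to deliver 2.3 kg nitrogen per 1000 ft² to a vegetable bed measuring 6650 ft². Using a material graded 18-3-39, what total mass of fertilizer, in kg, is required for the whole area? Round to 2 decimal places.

84.97 kg

Product per 1000 ft² = 2.3 / 18% = 12.7778 kg.
Total product = 12.7778 × 6650 / 1000 = 84.9722 kg.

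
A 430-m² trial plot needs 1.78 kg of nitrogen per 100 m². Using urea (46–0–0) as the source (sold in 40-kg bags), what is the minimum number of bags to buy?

Product per 100 m² = 1.78 / 46% = 3.86957 kg.
Total product = 3.86957 × 430 / 100 = 16.6391 kg.
Bags = ⌈16.6391 / 40⌉ = 1.

1 bags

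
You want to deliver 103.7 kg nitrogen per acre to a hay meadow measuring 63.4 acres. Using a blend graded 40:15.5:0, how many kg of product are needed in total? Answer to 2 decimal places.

16436.45 kg

Product per acre = 103.7 / 40% = 259.25 kg.
Total product = 259.25 × 63.4 = 16436.45 kg.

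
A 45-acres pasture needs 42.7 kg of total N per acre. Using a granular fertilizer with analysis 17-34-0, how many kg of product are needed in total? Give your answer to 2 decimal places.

Product per acre = 42.7 / 17% = 251.176 kg.
Total product = 251.176 × 45 = 11302.941 kg.

11302.94 kg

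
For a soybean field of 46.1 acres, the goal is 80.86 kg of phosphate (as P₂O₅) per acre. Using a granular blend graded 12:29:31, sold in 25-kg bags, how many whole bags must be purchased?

Product per acre = 80.86 / 29% = 278.828 kg.
Total product = 278.828 × 46.1 = 12854 kg.
Bags = ⌈12854 / 25⌉ = 515.

515 bags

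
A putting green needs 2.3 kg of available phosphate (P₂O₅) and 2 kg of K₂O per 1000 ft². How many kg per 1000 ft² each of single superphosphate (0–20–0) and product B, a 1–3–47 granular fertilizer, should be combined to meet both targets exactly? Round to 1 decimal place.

10.9 kg single superphosphate, 4.3 kg product B

Per-1000 ft² balance (a = single superphosphate, b = product B):
P₂O₅: 0.2·a + 0.03·b = 2.3
K₂O: 0·a + 0.47·b = 2
Solving simultaneously: a = 10.8617, b = 4.25532.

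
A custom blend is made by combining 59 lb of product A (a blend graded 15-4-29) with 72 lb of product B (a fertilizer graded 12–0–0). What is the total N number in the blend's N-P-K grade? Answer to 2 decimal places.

Total mass = 59 + 72 = 131 lb.
N mass = 15%×59 + 12%×72 = 17.49 lb.
% N = 17.49 / 131 = 13.3511%.

13.35% N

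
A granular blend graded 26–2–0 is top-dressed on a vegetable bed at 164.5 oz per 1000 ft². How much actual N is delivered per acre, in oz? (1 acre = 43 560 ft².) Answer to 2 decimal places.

nitrogen per 1000 ft² = 164.5 × 26% = 42.77 oz.
Convert to per acre: 42.77 × 43.56 = 1863.061 oz.

1863.06 oz N per acre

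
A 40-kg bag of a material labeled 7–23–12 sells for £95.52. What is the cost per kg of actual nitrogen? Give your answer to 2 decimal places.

N in bag = 40 × 7% = 2.8 kg.
Cost per kg N = £95.52 / 2.8 = £34.1143.

£34.11 per kg N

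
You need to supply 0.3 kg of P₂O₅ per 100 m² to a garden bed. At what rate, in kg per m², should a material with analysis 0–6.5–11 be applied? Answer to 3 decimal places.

Product per 100 m² = 0.3 / 6.5% = 4.61538 kg.
Convert to per m²: 4.61538 × 0.01 = 0.0461538 kg.

0.046 kg of product per sq m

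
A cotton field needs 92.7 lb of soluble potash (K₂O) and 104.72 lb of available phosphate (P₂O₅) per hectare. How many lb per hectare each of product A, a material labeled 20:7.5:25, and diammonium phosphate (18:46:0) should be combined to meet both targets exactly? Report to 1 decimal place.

370.8 lb product A, 167.2 lb diammonium phosphate

With a, b = lb per hectare of product A and diammonium phosphate:
K₂O: 0.25·a + 0·b = 92.7
P₂O₅: 0.075·a + 0.46·b = 104.72
Eliminate b: (row1) − 0/0.46·(row2) → 0.25·a = 92.7, so a = 370.8.
Then b = (104.72 − 0.075·370.8) / 0.46 = 167.196.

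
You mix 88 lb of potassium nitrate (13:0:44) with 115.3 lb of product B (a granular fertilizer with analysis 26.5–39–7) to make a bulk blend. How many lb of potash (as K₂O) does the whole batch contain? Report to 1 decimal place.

K₂O mass = 44%×88 + 7%×115.3 = 46.791 lb.

46.8 lb K₂O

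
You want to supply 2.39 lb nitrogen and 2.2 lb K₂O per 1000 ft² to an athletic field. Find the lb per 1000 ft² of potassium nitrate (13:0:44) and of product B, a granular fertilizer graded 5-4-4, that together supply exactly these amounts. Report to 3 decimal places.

Per-1000 ft² balance (a = potassium nitrate, b = product B):
N: 0.13·a + 0.05·b = 2.39
K₂O: 0.44·a + 0.04·b = 2.2
From row1: a = (2.39 − 0.05·b) / 0.13.
Into row2: 0.44·(2.39 − 0.05·b)/0.13 + 0.04·b = 2.2 → b = 45.5714, a = 0.857143.

0.857 lb potassium nitrate, 45.571 lb product B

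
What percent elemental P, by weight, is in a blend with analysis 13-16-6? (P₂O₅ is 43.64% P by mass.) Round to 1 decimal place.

7.0% P

%P = 16 × 0.4364 = 6.9824%.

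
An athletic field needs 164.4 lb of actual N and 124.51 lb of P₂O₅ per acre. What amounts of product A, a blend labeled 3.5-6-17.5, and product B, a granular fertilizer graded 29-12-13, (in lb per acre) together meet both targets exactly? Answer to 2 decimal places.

Let a = lb of product A, b = lb of product B (per acre).
N: 0.035·a + 0.29·b = 164.4
P₂O₅: 0.06·a + 0.12·b = 124.51
From row1: a = (164.4 − 0.29·b) / 0.035.
Into row2: 0.06·(164.4 − 0.29·b)/0.035 + 0.12·b = 124.51 → b = 417.133, a = 1240.902.

1240.90 lb product A, 417.13 lb product B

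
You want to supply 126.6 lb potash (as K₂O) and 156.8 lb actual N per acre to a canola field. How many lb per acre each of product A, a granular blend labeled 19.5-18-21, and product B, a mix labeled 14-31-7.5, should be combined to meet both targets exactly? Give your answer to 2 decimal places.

Per-acre balance (a = product A, b = product B):
K₂O: 0.21·a + 0.075·b = 126.6
N: 0.195·a + 0.14·b = 156.8
Solving simultaneously: a = 403.6548, b = 557.766.

403.65 lb product A, 557.77 lb product B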